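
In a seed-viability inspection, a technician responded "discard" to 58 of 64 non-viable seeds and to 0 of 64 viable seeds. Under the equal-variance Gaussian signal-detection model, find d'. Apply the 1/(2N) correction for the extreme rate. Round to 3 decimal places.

d' = 3.736

The false-alarm rate is 0/64 = 0, so apply the 1/(2N) correction: FA → 1/(2·64) = 0.00781.
z(H) = z(0.90625) = 1.3180
z(FA) = z(0.00781) = -2.4177
d' = 1.3180 − (-2.4177) = 3.7357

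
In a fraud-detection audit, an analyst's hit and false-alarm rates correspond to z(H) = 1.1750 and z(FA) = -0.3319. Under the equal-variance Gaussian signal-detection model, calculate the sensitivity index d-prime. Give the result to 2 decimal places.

d' = z(H) − z(FA) = 1.1750 − (-0.3319) = 1.5069

d-prime = 1.51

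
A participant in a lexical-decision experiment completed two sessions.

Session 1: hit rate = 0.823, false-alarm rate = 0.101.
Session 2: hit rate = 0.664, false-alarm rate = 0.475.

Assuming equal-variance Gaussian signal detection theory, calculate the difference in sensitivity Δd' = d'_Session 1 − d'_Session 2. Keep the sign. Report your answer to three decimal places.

Δd' = 1.717

Session 1: z(0.823) = 0.9269, z(0.101) = -1.2759, d' = 2.2028
Session 2: z(0.664) = 0.4234, z(0.475) = -0.0627, d' = 0.4861
Δd' = d'_Session 1 − d'_Session 2 = 2.2028 − 0.4861 = 1.7167
Session 1 has the higher sensitivity.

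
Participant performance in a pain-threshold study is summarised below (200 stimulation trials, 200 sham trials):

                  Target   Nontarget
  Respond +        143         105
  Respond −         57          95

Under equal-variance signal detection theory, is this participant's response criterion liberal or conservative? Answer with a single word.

z(H) = 0.568, z(FA) = 0.063
c = −½·(z(H) + z(FA)) = -0.3155
c < 0 → liberal criterion (biased toward responding “yes”).

liberal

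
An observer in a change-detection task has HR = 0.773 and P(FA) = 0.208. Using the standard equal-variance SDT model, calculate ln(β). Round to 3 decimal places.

z(H) = z(0.773) = 0.7488
z(FA) = z(0.208) = -0.8134
ln β = −½·[z(H)² − z(FA)²] = −0.5 × (0.5607 − 0.6616) = 0.05045

ln β = 0.050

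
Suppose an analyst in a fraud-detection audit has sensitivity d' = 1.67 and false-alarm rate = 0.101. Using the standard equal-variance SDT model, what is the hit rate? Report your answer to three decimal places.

z(false-alarm rate) = z(0.101) = -1.2759
z(H) = z(FA) + d' = -1.2759 + 1.67 = 0.3941
hit rate = Φ(0.3941) = 0.6532

hit rate = 0.653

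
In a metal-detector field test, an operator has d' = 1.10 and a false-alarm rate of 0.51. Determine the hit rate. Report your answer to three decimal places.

z(false-alarm rate) = z(0.51) = 0.0251
z(H) = z(FA) + d' = 0.0251 + 1.10 = 1.1251
hit rate = Φ(1.1251) = 0.8697

hit rate = 0.870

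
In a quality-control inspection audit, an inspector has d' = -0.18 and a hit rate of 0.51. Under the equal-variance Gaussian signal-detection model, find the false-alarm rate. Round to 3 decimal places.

z(hit rate) = z(0.51) = 0.0251
z(FA) = z(H) − d' = 0.0251 − (-0.18) = 0.2051
false-alarm rate = Φ(0.2051) = 0.5813

false-alarm rate = 0.581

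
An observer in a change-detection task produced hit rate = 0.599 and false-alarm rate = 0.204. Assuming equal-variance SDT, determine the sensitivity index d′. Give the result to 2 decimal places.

d′ = 1.08

z(0.599) = 0.2508, z(0.204) = -0.8274
d' = z(H) − z(FA) = 0.2508 − (-0.8274) = 1.0782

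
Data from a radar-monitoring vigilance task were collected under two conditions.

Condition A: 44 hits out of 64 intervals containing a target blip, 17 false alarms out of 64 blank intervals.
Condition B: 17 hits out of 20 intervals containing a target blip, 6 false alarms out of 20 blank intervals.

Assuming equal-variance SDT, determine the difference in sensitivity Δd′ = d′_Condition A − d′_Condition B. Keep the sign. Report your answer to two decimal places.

Condition A: z(0.6875) = 0.489, z(0.2656) = -0.626, d' = 1.115
Condition B: z(0.8500) = 1.036, z(0.3000) = -0.524, d' = 1.560
Δd' = d'_Condition A − d'_Condition B = 1.115 − 1.560 = -0.445
Condition B has the higher sensitivity.

Δd′ = -0.45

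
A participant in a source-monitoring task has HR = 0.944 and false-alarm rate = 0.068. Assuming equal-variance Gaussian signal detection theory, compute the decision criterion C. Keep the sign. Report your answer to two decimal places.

z(0.944) = 1.589, z(0.068) = -1.491
c = −½·[z(H) + z(FA)] = −0.5 × (1.589 + (-1.491)) = -0.049
c < 0: the participant has a liberal response bias.

C = -0.05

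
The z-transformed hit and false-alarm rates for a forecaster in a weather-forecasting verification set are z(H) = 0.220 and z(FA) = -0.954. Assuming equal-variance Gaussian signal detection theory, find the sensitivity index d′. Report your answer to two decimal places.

d' = z(H) − z(FA) = 0.220 − (-0.954) = 1.174

d′ = 1.17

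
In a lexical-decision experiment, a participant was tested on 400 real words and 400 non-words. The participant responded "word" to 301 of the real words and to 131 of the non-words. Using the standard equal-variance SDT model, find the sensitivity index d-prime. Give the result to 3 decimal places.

H = 301/400 = 0.7525
FA = 131/400 = 0.3275
z(H) = 0.6824
z(FA) = -0.4468
d' = z(H) − z(FA) = 0.6824 − (-0.4468) = 1.1292

d-prime = 1.129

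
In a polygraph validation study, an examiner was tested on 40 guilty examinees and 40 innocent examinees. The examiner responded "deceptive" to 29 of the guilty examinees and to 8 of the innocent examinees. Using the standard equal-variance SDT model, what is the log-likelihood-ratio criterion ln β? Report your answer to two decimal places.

H = 29/40 = 0.7250
FA = 8/40 = 0.2000
z(H) = 0.598
z(FA) = -0.842
ln β = −½·[z(H)² − z(FA)²] = −0.5 × (0.358 − 0.709) = 0.1755

ln β = 0.18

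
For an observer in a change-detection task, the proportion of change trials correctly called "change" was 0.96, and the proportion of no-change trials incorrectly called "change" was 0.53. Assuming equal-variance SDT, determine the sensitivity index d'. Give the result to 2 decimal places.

d' = 1.68

z(H) = z(0.96) = 1.7507
z(FA) = z(0.53) = 0.0753
d' = z(H) − z(FA) = 1.7507 − 0.0753 = 1.6754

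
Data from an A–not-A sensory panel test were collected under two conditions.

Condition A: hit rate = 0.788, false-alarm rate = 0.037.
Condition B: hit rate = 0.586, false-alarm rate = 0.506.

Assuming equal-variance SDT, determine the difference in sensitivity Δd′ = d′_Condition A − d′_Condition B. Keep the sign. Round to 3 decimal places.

Condition A: z(0.788) = 0.7995, z(0.037) = -1.7866, d' = 2.5861
Condition B: z(0.586) = 0.2173, z(0.506) = 0.0150, d' = 0.2023
Δd' = d'_Condition A − d'_Condition B = 2.5861 − 0.2023 = 2.3838
Condition A has the higher sensitivity.

Δd′ = 2.384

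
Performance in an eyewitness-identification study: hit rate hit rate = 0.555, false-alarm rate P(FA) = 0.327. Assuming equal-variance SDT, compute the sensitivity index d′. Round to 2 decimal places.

d′ = 0.59

z(H) = 0.1383
z(FA) = -0.4482
d' = z(H) − z(FA) = 0.1383 − (-0.4482) = 0.5865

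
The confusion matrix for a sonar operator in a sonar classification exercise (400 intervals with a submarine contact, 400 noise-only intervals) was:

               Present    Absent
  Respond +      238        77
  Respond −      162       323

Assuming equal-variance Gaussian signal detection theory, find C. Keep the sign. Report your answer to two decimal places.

C = 0.31

H = 238/400 = 0.5950
FA = 77/400 = 0.1925
Φ⁻¹(0.5950) = 0.240, Φ⁻¹(0.1925) = -0.869
c = −½·[z(H) + z(FA)] = −0.5 × (0.240 + (-0.869)) = 0.3145
c > 0: the sonar operator has a conservative response bias.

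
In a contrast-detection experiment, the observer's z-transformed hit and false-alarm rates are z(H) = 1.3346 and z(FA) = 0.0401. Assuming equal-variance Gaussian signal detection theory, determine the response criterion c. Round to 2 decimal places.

c = −½·[z(H) + z(FA)] = −½·(1.3346 + 0.0401) = -0.68735

c = -0.69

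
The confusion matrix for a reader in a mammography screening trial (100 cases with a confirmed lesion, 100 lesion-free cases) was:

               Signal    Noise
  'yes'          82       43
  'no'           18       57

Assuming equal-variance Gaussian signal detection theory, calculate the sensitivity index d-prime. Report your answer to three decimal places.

d-prime = 1.092

H = 82/100 = 0.8200
FA = 43/100 = 0.4300
z(H) = z(0.8200) = 0.9154
z(FA) = z(0.4300) = -0.1764
d' = z(H) − z(FA) = 0.9154 − (-0.1764) = 1.0918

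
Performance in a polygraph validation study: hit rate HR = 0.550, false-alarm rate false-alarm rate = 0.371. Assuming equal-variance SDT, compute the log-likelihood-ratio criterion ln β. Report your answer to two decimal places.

ln β = 0.05

z(H) = z(0.550) = 0.126
z(FA) = z(0.371) = -0.329
ln β = −½·[z(H)² − z(FA)²] = −0.5 × (0.016 − 0.108) = 0.046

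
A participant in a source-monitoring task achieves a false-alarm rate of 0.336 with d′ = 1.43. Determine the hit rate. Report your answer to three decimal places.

hit rate = 0.843

z(false-alarm rate) = z(0.336) = -0.4234
z(H) = z(FA) + d' = -0.4234 + 1.43 = 1.0066
hit rate = Φ(1.0066) = 0.8429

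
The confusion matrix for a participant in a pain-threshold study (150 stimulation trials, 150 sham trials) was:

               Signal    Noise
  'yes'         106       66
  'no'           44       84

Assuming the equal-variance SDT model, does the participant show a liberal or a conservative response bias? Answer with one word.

z(H) = 0.544, z(FA) = -0.151
c = −½·(z(H) + z(FA)) = -0.1965
c < 0 → liberal criterion (biased toward responding “yes”).

liberal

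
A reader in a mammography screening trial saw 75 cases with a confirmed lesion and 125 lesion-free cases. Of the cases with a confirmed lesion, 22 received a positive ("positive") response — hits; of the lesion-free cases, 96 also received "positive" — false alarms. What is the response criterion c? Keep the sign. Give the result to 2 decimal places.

c = -0.09

H = 22/75 = 0.2933
FA = 96/125 = 0.7680
z(H) = z(0.2933) = -0.544
z(FA) = z(0.7680) = 0.732
c = −½·[z(H) + z(FA)] = −0.5 × (-0.544 + 0.732) = -0.094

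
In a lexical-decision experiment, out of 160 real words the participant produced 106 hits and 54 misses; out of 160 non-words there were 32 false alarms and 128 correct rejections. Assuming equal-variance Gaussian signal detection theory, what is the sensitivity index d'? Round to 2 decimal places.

H = 106/160 = 0.6625
FA = 32/160 = 0.2000
z(0.6625) = 0.4193, z(0.2000) = -0.8416
d' = z(H) − z(FA) = 0.4193 − (-0.8416) = 1.2609

d' = 1.26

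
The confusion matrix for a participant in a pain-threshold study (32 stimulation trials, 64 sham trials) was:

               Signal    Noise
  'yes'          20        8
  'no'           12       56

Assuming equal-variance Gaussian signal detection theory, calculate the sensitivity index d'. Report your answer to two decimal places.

d' = 1.47

H = 20/32 = 0.6250
FA = 8/64 = 0.1250
Φ⁻¹(0.6250) = 0.3186, Φ⁻¹(0.1250) = -1.1503
d' = z(H) − z(FA) = 0.3186 − (-1.1503) = 1.4689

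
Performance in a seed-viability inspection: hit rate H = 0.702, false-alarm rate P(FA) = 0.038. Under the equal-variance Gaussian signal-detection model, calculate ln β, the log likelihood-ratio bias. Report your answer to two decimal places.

ln β = 1.43

Φ⁻¹(H) = 0.530
Φ⁻¹(FA) = -1.774
ln β = −½·[z(H)² − z(FA)²] = −0.5 × (0.281 − 3.147) = 1.433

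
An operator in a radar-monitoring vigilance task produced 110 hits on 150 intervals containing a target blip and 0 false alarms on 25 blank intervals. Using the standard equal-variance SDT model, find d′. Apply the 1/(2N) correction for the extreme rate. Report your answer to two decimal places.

d′ = 2.68

The false-alarm rate is 0/25 = 0, so apply the 1/(2N) correction: FA → 1/(2·25) = 0.02000.
z(H) = z(0.73333) = 0.623
z(FA) = z(0.02000) = -2.054
d' = 0.623 − (-2.054) = 2.677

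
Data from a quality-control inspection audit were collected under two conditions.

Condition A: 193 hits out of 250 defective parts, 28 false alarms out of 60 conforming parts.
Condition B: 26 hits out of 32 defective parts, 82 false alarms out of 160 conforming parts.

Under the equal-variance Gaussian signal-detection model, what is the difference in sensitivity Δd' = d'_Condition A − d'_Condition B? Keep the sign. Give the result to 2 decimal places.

Δd' = -0.03

Condition A: z(0.7720) = 0.745, z(0.4667) = -0.084, d' = 0.829
Condition B: z(0.8125) = 0.887, z(0.5125) = 0.031, d' = 0.856
Δd' = d'_Condition A − d'_Condition B = 0.829 − 0.856 = -0.027
Condition B has the higher sensitivity.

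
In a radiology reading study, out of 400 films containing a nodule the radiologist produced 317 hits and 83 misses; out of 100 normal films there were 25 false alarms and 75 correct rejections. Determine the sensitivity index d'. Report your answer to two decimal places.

H = 317/400 = 0.7925
FA = 25/100 = 0.2500
z(H) = 0.815
z(FA) = -0.674
d' = z(H) − z(FA) = 0.815 − (-0.674) = 1.489

d' = 1.49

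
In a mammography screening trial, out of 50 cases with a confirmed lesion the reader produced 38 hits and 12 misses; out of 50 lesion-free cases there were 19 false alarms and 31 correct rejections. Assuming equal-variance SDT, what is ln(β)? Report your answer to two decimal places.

H = 38/50 = 0.7600
FA = 19/50 = 0.3800
z(0.7600) = 0.706, z(0.3800) = -0.305
ln β = −½·[z(H)² − z(FA)²] = −0.5 × (0.498 − 0.093) = -0.2025

ln β = -0.20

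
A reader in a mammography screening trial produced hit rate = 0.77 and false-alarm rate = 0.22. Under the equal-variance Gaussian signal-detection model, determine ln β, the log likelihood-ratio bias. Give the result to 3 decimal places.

z(H) = z(0.77) = 0.7388
z(FA) = z(0.22) = -0.7722
ln β = −½·[z(H)² − z(FA)²] = −0.5 × (0.5458 − 0.5963) = 0.02525

ln β = 0.025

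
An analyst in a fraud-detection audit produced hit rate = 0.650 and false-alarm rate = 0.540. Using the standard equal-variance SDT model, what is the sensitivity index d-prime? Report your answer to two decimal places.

z(H) = z(0.650) = 0.3853
z(FA) = z(0.540) = 0.1004
d' = z(H) − z(FA) = 0.3853 − 0.1004 = 0.2849

d-prime = 0.28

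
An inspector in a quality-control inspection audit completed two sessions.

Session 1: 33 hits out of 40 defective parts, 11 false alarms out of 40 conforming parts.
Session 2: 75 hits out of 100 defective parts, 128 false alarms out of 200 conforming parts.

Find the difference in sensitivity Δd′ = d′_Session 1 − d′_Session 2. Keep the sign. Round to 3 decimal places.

Session 1: z(0.8250) = 0.9346, z(0.2750) = -0.5978, d' = 1.5324
Session 2: z(0.7500) = 0.6745, z(0.6400) = 0.3585, d' = 0.3160
Δd' = d'_Session 1 − d'_Session 2 = 1.5324 − 0.3160 = 1.2164
Session 1 has the higher sensitivity.

Δd′ = 1.216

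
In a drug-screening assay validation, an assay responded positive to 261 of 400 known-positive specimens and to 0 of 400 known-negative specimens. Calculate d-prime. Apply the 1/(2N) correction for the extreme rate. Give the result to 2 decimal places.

d-prime = 3.42

The false-alarm rate is 0/400 = 0, so apply the 1/(2N) correction: FA → 1/(2·400) = 0.00125.
z(H) = z(0.65250) = 0.392
z(FA) = z(0.00125) = -3.023
d' = 0.392 − (-3.023) = 3.415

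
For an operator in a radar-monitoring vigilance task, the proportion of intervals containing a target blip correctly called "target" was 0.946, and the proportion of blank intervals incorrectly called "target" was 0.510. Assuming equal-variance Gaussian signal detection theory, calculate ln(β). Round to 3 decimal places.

ln β = -1.291

Φ⁻¹(H) = 1.6072
Φ⁻¹(FA) = 0.0251
ln β = −½·[z(H)² − z(FA)²] = −0.5 × (2.5831 − 0.0006) = -1.29125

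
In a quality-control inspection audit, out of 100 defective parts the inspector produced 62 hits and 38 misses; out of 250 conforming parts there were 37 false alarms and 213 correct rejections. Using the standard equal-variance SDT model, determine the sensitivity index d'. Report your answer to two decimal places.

H = 62/100 = 0.6200
FA = 37/250 = 0.1480
Φ⁻¹(0.6200) = 0.305, Φ⁻¹(0.1480) = -1.045
d' = z(H) − z(FA) = 0.305 − (-1.045) = 1.350

d' = 1.35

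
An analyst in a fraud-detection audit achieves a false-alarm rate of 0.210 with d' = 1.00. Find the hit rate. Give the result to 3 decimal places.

z(false-alarm rate) = z(0.210) = -0.8064
z(H) = z(FA) + d' = -0.8064 + 1.00 = 0.1936
hit rate = Φ(0.1936) = 0.5768

hit rate = 0.577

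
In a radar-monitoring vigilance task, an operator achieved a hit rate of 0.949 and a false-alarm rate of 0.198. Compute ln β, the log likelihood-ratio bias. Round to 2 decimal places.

ln β = -0.98

z(H) = z(0.949) = 1.635
z(FA) = z(0.198) = -0.849
ln β = −½·[z(H)² − z(FA)²] = −0.5 × (2.673 − 0.721) = -0.976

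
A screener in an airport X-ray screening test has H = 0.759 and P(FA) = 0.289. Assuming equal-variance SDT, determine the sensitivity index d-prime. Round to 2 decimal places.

d-prime = 1.26

z(H) = z(0.759) = 0.703
z(FA) = z(0.289) = -0.556
d' = z(H) − z(FA) = 0.703 − (-0.556) = 1.259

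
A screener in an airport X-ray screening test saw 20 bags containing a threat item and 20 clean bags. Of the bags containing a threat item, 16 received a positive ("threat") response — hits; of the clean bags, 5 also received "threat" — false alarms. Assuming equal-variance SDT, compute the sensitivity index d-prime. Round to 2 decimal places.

H = 16/20 = 0.8000
FA = 5/20 = 0.2500
Φ⁻¹(0.8000) = 0.842, Φ⁻¹(0.2500) = -0.674
d' = z(H) − z(FA) = 0.842 − (-0.674) = 1.516

d-prime = 1.52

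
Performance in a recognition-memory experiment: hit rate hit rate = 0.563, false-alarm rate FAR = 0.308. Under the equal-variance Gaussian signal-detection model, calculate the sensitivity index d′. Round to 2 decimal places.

Φ⁻¹(H) = Φ⁻¹(0.563) = 0.1586
Φ⁻¹(FA) = Φ⁻¹(0.308) = -0.5015
d' = z(H) − z(FA) = 0.1586 − (-0.5015) = 0.6601

d′ = 0.66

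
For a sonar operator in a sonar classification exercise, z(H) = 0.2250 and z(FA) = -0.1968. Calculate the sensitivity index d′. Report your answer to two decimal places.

d′ = 0.42

d' = z(H) − z(FA) = 0.2250 − (-0.1968) = 0.4218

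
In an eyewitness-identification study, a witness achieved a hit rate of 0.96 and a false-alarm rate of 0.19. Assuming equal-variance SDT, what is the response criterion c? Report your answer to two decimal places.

c = -0.44

Φ⁻¹(H) = 1.7507
Φ⁻¹(FA) = -0.8779
c = −½·[z(H) + z(FA)] = −0.5 × (1.7507 + (-0.8779)) = -0.4364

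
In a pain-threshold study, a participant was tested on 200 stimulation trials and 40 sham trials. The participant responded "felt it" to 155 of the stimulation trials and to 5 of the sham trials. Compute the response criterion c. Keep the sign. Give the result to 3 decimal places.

c = 0.197

H = 155/200 = 0.7750
FA = 5/40 = 0.1250
z(0.7750) = 0.7554, z(0.1250) = -1.1503
c = −½·[z(H) + z(FA)] = −0.5 × (0.7554 + (-1.1503)) = 0.19745
c > 0: the participant has a conservative response bias.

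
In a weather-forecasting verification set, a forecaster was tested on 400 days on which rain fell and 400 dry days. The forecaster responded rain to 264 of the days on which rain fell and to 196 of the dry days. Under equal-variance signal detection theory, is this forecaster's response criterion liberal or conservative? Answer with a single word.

z(H) = 0.412, z(FA) = -0.025
c = −½·(z(H) + z(FA)) = -0.1935
c < 0 → liberal criterion (biased toward responding “yes”).

liberal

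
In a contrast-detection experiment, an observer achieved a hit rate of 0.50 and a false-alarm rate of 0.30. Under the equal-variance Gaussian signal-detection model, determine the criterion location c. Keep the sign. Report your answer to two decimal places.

z(0.50) = 0.000, z(0.30) = -0.524
c = −½·[z(H) + z(FA)] = −0.5 × (0.000 + (-0.524)) = 0.262

c = 0.26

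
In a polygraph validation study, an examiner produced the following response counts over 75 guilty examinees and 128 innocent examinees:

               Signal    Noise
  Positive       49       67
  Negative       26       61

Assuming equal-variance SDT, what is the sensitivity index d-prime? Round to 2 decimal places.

H = 49/75 = 0.6533
FA = 67/128 = 0.5234
z(0.6533) = 0.394, z(0.5234) = 0.059
d' = z(H) − z(FA) = 0.394 − 0.059 = 0.335

d-prime = 0.34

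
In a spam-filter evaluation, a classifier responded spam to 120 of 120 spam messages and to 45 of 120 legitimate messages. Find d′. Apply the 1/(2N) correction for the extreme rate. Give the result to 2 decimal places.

d′ = 2.96

The hit rate is 120/120 = 1, so apply the 1/(2N) correction: H → 1 − 1/(2·120) = 0.99583.
z(H) = z(0.99583) = 2.638
z(FA) = z(0.37500) = -0.319
d' = 2.638 − (-0.319) = 2.957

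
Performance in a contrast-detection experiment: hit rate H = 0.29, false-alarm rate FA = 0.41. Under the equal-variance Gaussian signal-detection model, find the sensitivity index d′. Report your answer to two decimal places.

z(H) = -0.553
z(FA) = -0.228
d' = z(H) − z(FA) = -0.553 − (-0.228) = -0.325

d′ = -0.33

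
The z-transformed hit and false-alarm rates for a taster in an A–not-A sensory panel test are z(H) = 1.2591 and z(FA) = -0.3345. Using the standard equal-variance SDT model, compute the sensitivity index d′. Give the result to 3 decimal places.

d′ = 1.594

d' = z(H) − z(FA) = 1.2591 − (-0.3345) = 1.5936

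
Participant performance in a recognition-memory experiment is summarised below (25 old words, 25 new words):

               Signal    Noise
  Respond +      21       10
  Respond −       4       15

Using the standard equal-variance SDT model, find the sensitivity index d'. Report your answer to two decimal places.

d' = 1.25

H = 21/25 = 0.8400
FA = 10/25 = 0.4000
z(H) = 0.994
z(FA) = -0.253
d' = z(H) − z(FA) = 0.994 − (-0.253) = 1.247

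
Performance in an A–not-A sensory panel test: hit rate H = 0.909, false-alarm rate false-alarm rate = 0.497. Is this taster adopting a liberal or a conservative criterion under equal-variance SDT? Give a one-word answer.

liberal

z(H) = 1.335, z(FA) = -0.008
c = −½·(z(H) + z(FA)) = -0.6635
c < 0 → liberal criterion (biased toward responding “yes”).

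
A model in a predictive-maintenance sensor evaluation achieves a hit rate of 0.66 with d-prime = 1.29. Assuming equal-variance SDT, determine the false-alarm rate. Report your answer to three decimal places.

z(hit rate) = z(0.66) = 0.4125
z(FA) = z(H) − d' = 0.4125 − 1.29 = -0.8775
false-alarm rate = Φ(-0.8775) = 0.1901

false-alarm rate = 0.190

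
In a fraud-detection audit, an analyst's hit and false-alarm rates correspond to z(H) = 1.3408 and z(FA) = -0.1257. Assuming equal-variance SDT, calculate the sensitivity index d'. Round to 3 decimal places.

d' = z(H) − z(FA) = 1.3408 − (-0.1257) = 1.4665

d' = 1.467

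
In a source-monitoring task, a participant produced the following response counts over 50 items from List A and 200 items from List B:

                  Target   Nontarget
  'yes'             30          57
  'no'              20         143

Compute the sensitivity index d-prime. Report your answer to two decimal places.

d-prime = 0.82

H = 30/50 = 0.6000
FA = 57/200 = 0.2850
z(H) = 0.2533
z(FA) = -0.5681
d' = z(H) − z(FA) = 0.2533 − (-0.5681) = 0.8214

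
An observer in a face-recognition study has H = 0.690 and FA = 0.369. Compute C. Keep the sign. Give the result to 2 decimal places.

Φ⁻¹(H) = Φ⁻¹(0.690) = 0.4959
Φ⁻¹(FA) = Φ⁻¹(0.369) = -0.3345
c = −½·[z(H) + z(FA)] = −0.5 × (0.4959 + (-0.3345)) = -0.0807

C = -0.08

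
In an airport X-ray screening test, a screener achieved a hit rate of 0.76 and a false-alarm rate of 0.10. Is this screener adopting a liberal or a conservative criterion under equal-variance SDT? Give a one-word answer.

z(H) = 0.706, z(FA) = -1.282
c = −½·(z(H) + z(FA)) = 0.288
c > 0 → conservative criterion (biased toward responding “no”).

conservative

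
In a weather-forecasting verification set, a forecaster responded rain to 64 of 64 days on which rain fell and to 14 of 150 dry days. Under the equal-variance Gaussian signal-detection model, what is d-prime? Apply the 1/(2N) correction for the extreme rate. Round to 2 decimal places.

d-prime = 3.74

The hit rate is 64/64 = 1, so apply the 1/(2N) correction: H → 1 − 1/(2·64) = 0.99219.
z(H) = z(0.99219) = 2.418
z(FA) = z(0.09333) = -1.321
d' = 2.418 − (-1.321) = 3.739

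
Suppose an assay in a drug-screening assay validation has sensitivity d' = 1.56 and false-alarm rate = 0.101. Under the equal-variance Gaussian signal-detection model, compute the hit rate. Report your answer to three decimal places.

z(false-alarm rate) = z(0.101) = -1.2759
z(H) = z(FA) + d' = -1.2759 + 1.56 = 0.2841
hit rate = Φ(0.2841) = 0.6118

hit rate = 0.612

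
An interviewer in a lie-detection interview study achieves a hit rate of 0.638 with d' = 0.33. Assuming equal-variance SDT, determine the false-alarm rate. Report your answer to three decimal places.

z(hit rate) = z(0.638) = 0.3531
z(FA) = z(H) − d' = 0.3531 − 0.33 = 0.0231
false-alarm rate = Φ(0.0231) = 0.5092

false-alarm rate = 0.509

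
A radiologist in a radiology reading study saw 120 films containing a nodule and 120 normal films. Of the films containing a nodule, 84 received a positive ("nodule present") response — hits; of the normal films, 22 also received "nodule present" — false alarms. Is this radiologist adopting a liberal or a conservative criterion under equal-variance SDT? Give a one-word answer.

z(H) = 0.524, z(FA) = -0.903
c = −½·(z(H) + z(FA)) = 0.1895
c > 0 → conservative criterion (biased toward responding “no”).

conservative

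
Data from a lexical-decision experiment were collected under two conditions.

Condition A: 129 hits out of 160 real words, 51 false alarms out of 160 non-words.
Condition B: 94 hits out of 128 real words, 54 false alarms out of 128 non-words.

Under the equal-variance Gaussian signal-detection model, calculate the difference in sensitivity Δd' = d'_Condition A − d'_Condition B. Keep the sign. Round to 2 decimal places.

Δd' = 0.51

Condition A: z(0.8063) = 0.864, z(0.3187) = -0.471, d' = 1.335
Condition B: z(0.7344) = 0.626, z(0.4219) = -0.197, d' = 0.823
Δd' = d'_Condition A − d'_Condition B = 1.335 − 0.823 = 0.512
Condition A has the higher sensitivity.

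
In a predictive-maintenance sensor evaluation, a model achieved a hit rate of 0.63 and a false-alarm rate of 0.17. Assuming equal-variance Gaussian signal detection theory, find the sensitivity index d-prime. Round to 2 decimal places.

z(0.63) = 0.3319, z(0.17) = -0.9542
d' = z(H) − z(FA) = 0.3319 − (-0.9542) = 1.2861

d-prime = 1.29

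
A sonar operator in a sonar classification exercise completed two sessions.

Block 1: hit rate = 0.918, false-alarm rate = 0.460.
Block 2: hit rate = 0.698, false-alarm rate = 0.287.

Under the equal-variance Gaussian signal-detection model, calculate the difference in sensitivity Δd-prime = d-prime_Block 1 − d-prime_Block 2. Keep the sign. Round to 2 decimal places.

Δd-prime = 0.41

Block 1: z(0.918) = 1.392, z(0.460) = -0.100, d' = 1.492
Block 2: z(0.698) = 0.519, z(0.287) = -0.562, d' = 1.081
Δd' = d'_Block 1 − d'_Block 2 = 1.492 − 1.081 = 0.411
Block 1 has the higher sensitivity.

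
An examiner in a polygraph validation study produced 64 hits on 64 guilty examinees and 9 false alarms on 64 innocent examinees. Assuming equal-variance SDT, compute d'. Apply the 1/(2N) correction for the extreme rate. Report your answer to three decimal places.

The hit rate is 64/64 = 1, so apply the 1/(2N) correction: H → 1 − 1/(2·64) = 0.99219.
z(H) = z(0.99219) = 2.4177
z(FA) = z(0.14062) = -1.0775
d' = 2.4177 − (-1.0775) = 3.4952

d' = 3.495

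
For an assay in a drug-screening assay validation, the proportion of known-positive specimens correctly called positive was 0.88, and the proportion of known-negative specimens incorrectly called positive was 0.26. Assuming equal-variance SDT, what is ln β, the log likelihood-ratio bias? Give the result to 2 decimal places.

z(0.88) = 1.175, z(0.26) = -0.643
ln β = −½·[z(H)² − z(FA)²] = −0.5 × (1.381 − 0.413) = -0.484

ln β = -0.48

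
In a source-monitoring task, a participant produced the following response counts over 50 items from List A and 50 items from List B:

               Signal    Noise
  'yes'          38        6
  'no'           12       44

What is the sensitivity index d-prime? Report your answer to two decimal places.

H = 38/50 = 0.7600
FA = 6/50 = 0.1200
z(0.7600) = 0.706, z(0.1200) = -1.175
d' = z(H) − z(FA) = 0.706 − (-1.175) = 1.881

d-prime = 1.88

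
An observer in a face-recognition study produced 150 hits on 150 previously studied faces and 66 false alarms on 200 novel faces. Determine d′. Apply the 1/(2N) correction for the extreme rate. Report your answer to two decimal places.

d′ = 3.15

The hit rate is 150/150 = 1, so apply the 1/(2N) correction: H → 1 − 1/(2·150) = 0.99667.
z(H) = z(0.99667) = 2.713
z(FA) = z(0.33000) = -0.440
d' = 2.713 − (-0.440) = 3.153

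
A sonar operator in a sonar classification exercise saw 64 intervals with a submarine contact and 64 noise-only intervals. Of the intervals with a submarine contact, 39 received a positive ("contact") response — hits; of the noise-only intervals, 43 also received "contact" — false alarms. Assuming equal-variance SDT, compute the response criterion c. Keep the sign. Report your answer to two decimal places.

H = 39/64 = 0.6094
FA = 43/64 = 0.6719
z(0.6094) = 0.2778, z(0.6719) = 0.4452
c = −½·[z(H) + z(FA)] = −0.5 × (0.2778 + 0.4452) = -0.3615
c < 0: the sonar operator has a liberal response bias.

c = -0.36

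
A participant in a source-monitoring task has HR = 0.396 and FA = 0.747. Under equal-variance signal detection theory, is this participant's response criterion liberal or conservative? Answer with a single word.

liberal

z(H) = -0.264, z(FA) = 0.665
c = −½·(z(H) + z(FA)) = -0.2005
c < 0 → liberal criterion (biased toward responding “yes”).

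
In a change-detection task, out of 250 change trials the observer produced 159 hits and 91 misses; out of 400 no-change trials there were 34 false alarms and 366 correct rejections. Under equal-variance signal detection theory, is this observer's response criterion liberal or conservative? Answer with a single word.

conservative

z(H) = 0.348, z(FA) = -1.372
c = −½·(z(H) + z(FA)) = 0.512
c > 0 → conservative criterion (biased toward responding “no”).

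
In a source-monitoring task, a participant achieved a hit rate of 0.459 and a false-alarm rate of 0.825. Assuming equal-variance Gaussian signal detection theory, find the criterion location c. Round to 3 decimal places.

z(H) = z(0.459) = -0.1030
z(FA) = z(0.825) = 0.9346
c = −½·[z(H) + z(FA)] = −0.5 × (-0.1030 + 0.9346) = -0.4158

c = -0.416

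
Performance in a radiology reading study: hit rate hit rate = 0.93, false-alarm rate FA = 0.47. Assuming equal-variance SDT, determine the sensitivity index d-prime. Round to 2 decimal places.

d-prime = 1.55

z(H) = 1.4758
z(FA) = -0.0753
d' = z(H) − z(FA) = 1.4758 − (-0.0753) = 1.5511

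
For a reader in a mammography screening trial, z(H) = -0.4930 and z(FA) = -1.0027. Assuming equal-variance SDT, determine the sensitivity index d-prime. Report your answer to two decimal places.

d' = z(H) − z(FA) = -0.4930 − (-1.0027) = 0.5097

d-prime = 0.51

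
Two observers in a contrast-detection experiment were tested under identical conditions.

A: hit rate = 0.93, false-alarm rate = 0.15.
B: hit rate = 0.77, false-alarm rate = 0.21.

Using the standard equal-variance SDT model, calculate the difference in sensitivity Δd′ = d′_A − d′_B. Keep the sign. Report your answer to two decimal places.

Δd′ = 0.97

A: z(0.93) = 1.476, z(0.15) = -1.036, d' = 2.512
B: z(0.77) = 0.739, z(0.21) = -0.806, d' = 1.545
Δd' = d'_A − d'_B = 2.512 − 1.545 = 0.967
A has the higher sensitivity.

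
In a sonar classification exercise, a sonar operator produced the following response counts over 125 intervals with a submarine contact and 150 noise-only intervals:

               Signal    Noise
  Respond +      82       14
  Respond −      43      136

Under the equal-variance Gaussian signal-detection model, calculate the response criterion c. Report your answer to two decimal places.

H = 82/125 = 0.6560
FA = 14/150 = 0.0933
z(H) = 0.4016
z(FA) = -1.3207
c = −½·[z(H) + z(FA)] = −0.5 × (0.4016 + (-1.3207)) = 0.45955
c > 0: the sonar operator has a conservative response bias.

c = 0.46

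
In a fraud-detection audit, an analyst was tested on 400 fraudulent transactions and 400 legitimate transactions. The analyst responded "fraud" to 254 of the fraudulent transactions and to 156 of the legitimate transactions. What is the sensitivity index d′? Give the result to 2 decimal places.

d′ = 0.62

H = 254/400 = 0.6350
FA = 156/400 = 0.3900
Φ⁻¹(H) = 0.345
Φ⁻¹(FA) = -0.279
d' = z(H) − z(FA) = 0.345 − (-0.279) = 0.624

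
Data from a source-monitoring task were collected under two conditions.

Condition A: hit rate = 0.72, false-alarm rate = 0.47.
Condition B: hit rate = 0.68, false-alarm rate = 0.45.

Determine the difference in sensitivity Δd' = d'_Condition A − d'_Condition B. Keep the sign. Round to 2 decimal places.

Condition A: z(0.72) = 0.583, z(0.47) = -0.075, d' = 0.658
Condition B: z(0.68) = 0.468, z(0.45) = -0.126, d' = 0.594
Δd' = d'_Condition A − d'_Condition B = 0.658 − 0.594 = 0.064
Condition A has the higher sensitivity.

Δd' = 0.06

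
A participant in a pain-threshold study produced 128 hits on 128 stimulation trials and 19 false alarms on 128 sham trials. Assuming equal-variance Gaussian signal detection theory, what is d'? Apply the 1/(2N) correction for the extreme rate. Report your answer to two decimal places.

d' = 3.70

The hit rate is 128/128 = 1, so apply the 1/(2N) correction: H → 1 − 1/(2·128) = 0.99609.
z(H) = z(0.99609) = 2.660
z(FA) = z(0.14844) = -1.043
d' = 2.660 − (-1.043) = 3.703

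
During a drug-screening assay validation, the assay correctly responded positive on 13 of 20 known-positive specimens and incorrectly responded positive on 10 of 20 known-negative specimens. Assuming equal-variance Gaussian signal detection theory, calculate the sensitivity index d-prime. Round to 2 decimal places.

H = 13/20 = 0.6500
FA = 10/20 = 0.5000
z(H) = 0.3853
z(FA) = 0.0000
d' = z(H) − z(FA) = 0.3853 − 0.0000 = 0.3853

d-prime = 0.39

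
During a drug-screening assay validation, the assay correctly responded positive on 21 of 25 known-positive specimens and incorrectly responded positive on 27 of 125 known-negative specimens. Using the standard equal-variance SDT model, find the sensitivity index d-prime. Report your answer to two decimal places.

H = 21/25 = 0.8400
FA = 27/125 = 0.2160
z(H) = 0.9945
z(FA) = -0.7858
d' = z(H) − z(FA) = 0.9945 − (-0.7858) = 1.7803

d-prime = 1.78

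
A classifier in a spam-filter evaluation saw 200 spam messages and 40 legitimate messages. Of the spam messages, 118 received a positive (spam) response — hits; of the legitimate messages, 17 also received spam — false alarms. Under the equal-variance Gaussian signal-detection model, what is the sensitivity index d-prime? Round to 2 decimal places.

d-prime = 0.42

H = 118/200 = 0.5900
FA = 17/40 = 0.4250
z(0.5900) = 0.228, z(0.4250) = -0.189
d' = z(H) − z(FA) = 0.228 − (-0.189) = 0.417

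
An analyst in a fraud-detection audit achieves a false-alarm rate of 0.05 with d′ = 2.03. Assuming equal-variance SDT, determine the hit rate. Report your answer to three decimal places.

z(false-alarm rate) = z(0.05) = -1.6449
z(H) = z(FA) + d' = -1.6449 + 2.03 = 0.3851
hit rate = Φ(0.3851) = 0.6499

hit rate = 0.650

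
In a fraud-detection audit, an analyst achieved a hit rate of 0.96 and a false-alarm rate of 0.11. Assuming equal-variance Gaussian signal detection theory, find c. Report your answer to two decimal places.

Φ⁻¹(0.96) = 1.7507, Φ⁻¹(0.11) = -1.2265
c = −½·[z(H) + z(FA)] = −0.5 × (1.7507 + (-1.2265)) = -0.2621
c < 0: the analyst has a liberal response bias.

c = -0.26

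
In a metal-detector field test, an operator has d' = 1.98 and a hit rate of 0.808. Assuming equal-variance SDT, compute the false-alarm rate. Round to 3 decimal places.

false-alarm rate = 0.134

z(hit rate) = z(0.808) = 0.8705
z(FA) = z(H) − d' = 0.8705 − 1.98 = -1.1095
false-alarm rate = Φ(-1.1095) = 0.1336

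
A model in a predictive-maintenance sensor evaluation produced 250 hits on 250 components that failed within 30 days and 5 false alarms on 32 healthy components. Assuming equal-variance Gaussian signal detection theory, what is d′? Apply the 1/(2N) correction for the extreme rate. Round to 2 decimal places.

The hit rate is 250/250 = 1, so apply the 1/(2N) correction: H → 1 − 1/(2·250) = 0.99800.
z(H) = z(0.99800) = 2.878
z(FA) = z(0.15625) = -1.010
d' = 2.878 − (-1.010) = 3.888

d′ = 3.89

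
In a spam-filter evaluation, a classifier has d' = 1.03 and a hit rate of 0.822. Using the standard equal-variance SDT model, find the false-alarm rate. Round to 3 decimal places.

z(hit rate) = z(0.822) = 0.9230
z(FA) = z(H) − d' = 0.9230 − 1.03 = -0.1070
false-alarm rate = Φ(-0.1070) = 0.4574

false-alarm rate = 0.457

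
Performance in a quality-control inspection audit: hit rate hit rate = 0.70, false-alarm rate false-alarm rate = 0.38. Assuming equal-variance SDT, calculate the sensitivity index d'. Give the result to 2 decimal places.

Φ⁻¹(0.70) = 0.5244, Φ⁻¹(0.38) = -0.3055
d' = z(H) − z(FA) = 0.5244 − (-0.3055) = 0.8299

d' = 0.83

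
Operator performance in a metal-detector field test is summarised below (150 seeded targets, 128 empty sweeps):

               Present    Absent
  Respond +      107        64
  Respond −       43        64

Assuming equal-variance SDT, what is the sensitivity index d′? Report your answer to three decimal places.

H = 107/150 = 0.7133
FA = 64/128 = 0.5000
Φ⁻¹(H) = Φ⁻¹(0.7133) = 0.5631
Φ⁻¹(FA) = Φ⁻¹(0.5000) = 0.0000
d' = z(H) − z(FA) = 0.5631 − 0.0000 = 0.5631

d′ = 0.563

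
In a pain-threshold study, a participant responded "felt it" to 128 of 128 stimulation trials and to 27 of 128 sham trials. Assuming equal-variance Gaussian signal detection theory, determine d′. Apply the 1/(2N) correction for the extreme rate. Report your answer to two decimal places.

The hit rate is 128/128 = 1, so apply the 1/(2N) correction: H → 1 − 1/(2·128) = 0.99609.
z(H) = z(0.99609) = 2.660
z(FA) = z(0.21094) = -0.803
d' = 2.660 − (-0.803) = 3.463

d′ = 3.46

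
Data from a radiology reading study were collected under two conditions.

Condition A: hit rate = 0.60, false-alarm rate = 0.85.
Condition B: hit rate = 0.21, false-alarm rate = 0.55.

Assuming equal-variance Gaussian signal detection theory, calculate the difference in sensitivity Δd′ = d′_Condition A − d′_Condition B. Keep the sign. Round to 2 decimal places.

Δd′ = 0.15

Condition A: z(0.60) = 0.253, z(0.85) = 1.036, d' = -0.783
Condition B: z(0.21) = -0.806, z(0.55) = 0.126, d' = -0.932
Δd' = d'_Condition A − d'_Condition B = -0.783 − (-0.932) = 0.149
Condition A has the higher sensitivity.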